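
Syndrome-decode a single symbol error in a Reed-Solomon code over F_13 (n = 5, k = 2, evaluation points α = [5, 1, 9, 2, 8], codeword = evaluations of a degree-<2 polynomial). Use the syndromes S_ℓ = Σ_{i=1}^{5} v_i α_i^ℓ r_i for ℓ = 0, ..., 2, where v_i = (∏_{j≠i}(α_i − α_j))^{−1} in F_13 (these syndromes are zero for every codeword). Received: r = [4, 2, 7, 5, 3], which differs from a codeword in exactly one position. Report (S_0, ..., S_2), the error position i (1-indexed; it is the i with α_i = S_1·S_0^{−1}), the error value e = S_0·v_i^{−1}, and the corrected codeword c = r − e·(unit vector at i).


S = (9, 9, 9), error at position 2, error magnitude e = 1, c = [4, 1, 7, 5, 3].

Step 1: column multipliers v_i = (∏_{j≠i}(α_i − α_j))^{−1} mod 13.
  i = 1 (α = 5): (5−1)(5−9)(5−2)(5−8) = 4·(−4)·3·(−3) = 144 ≡ 1, so v_1 = 1^{−1} = 1 (mod 13).
  i = 2 (α = 1): (1−5)(1−9)(1−2)(1−8) = (−4)·(−8)·(−1)·(−7) = 224 ≡ 3, so v_2 = 3^{−1} = 9 (mod 13).
  i = 3 (α = 9): (9−5)(9−1)(9−2)(9−8) = 4·8·7·1 = 224 ≡ 3, so v_3 = 3^{−1} = 9 (mod 13).
  i = 4 (α = 2): (2−5)(2−1)(2−9)(2−8) = (−3)·1·(−7)·(−6) = −126 ≡ 4, so v_4 = 4^{−1} = 10 (mod 13).
  i = 5 (α = 8): (8−5)(8−1)(8−9)(8−2) = 3·7·(−1)·6 = −126 ≡ 4, so v_5 = 4^{−1} = 10 (mod 13).
  v = [1, 9, 9, 10, 10].
Step 2: syndromes of r = [4, 2, 7, 5, 3] (all sums mod 13).
  S_0 = Σ v_i r_i = 1·4 + 9·2 + 9·7 + 10·5 + 10·3 = 165 ≡ 9.
  S_1 = Σ v_i α_i r_i = 1·5·4 + 9·1·2 + 9·9·7 + 10·2·5 + 10·8·3 = 945 ≡ 9.
  α_i^2 mod 13 = [12, 1, 3, 4, 12].
  S_2 = Σ v_i α_i^2 r_i = 1·12·4 + 9·1·2 + 9·3·7 + 10·4·5 + 10·12·3 = 815 ≡ 9.
  S = (9, 9, 9) ≠ 0, so r is not a codeword (an error is present).
Step 3: locate the error. For a single error e at position i, S_ℓ = v_i·e·α_i^ℓ, so α_err = S_1/S_0.
  S_0^{−1} = 9^{−1} = 3 (mod 13), so α_err = 9·3 = 27 ≡ 1 = α_2. Error position i = 2.
  Consistency check: S_2/S_1 = 9·3 = 27 ≡ 1 = α_err ✓ (single-error assumption holds).
Step 4: error magnitude e = S_0/v_2 = S_0·∏_{j≠2}(α_2 − α_j) = 9·3 = 27 ≡ 1 (mod 13).
Step 5: correct position 2: c_2 = r_2 − e = 2 − 1 ≡ 1 (mod 13). Hence c = [4, 1, 7, 5, 3].
  Check: interpolating c through the α_i gives m(x) = 10 + 4·x (degree < 2) with m(α_i) = c_i for every i, so c is indeed a codeword.


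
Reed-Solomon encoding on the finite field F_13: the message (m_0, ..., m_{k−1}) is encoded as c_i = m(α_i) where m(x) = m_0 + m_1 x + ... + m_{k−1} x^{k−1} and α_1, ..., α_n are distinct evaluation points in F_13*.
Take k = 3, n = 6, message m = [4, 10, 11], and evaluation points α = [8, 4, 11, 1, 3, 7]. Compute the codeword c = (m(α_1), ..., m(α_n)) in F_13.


c = [8, 12, 2, 12, 3, 2]

Message polynomial: m(x) = 4 + 10·x + 11·x^2 (mod 13).
For each evaluation point α_i, compute m(α_i) mod 13:
  α_1 = 8: Horner steps 11 → 7 → 8, so m(8) = 8.
  α_2 = 4: Horner steps 11 → 2 → 12, so m(4) = 12.
  α_3 = 11: Horner steps 11 → 1 → 2, so m(11) = 2.
  α_4 = 1: Horner steps 11 → 8 → 12, so m(1) = 12.
  α_5 = 3: Horner steps 11 → 4 → 3, so m(3) = 3.
  α_6 = 7: Horner steps 11 → 9 → 2, so m(7) = 2.
Codeword c = [8, 12, 2, 12, 3, 2] ∈ F_13^6.


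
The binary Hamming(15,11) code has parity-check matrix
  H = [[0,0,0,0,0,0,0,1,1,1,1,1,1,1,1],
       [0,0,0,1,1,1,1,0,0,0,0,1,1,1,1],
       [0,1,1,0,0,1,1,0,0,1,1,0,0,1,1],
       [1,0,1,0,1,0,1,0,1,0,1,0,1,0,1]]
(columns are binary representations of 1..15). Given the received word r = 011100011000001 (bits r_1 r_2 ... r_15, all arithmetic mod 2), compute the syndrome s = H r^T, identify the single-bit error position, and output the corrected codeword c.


s = (1, 0, 1, 1)^T, error position = 11, corrected codeword c = 011100011010001

Compute s = H r^T mod 2 one row at a time:
  s_1 = 1 + 1 + 0 + 0 + 0 + 0 + 0 + 1 = 3 ≡ 1 (mod 2).
  s_2 = 1 + 0 + 0 + 0 + 0 + 0 + 0 + 1 = 2 ≡ 0 (mod 2).
  s_3 = 1 + 1 + 0 + 0 + 0 + 0 + 0 + 1 = 3 ≡ 1 (mod 2).
  s_4 = 0 + 1 + 0 + 0 + 1 + 0 + 0 + 1 = 3 ≡ 1 (mod 2).
s = (1, 0, 1, 1)^T — this equals column 11 of H (binary 1011), so error is at position 11.
Correct: flip bit 11 of r = 011100011000001 to get c = 011100011010001.


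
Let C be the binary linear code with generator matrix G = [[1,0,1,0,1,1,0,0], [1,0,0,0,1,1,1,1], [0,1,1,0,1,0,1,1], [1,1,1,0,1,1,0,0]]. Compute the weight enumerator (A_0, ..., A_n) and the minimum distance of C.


Weight distribution: A_0 = 1, A_1 = 2, A_2 = 1, A_3 = 2, A_4 = 5, A_5 = 4, A_6 = 1. Minimum distance d = 1.

Enumerate all 2^4 = 16 messages m ∈ F_2^4.
For each, compute codeword c = mG in F_2^8, then tally its weight.
  m = 0000 → c = 00000000, weight = 0.
  m = 1000 → c = 10101100, weight = 4.
  m = 0100 → c = 10001111, weight = 5.
  m = 1100 → c = 00100011, weight = 3.
  m = 0010 → c = 01101011, weight = 5.
  m = 1010 → c = 11000111, weight = 5.
  m = 0110 → c = 11100100, weight = 4.
  m = 1110 → c = 01001000, weight = 2.
  m = 0001 → c = 11101100, weight = 5.
  m = 1001 → c = 01000000, weight = 1.
  m = 0101 → c = 01100011, weight = 4.
  m = 1101 → c = 11001111, weight = 6.
  m = 0011 → c = 10000111, weight = 4.
  m = 1011 → c = 00101011, weight = 4.
  m = 0111 → c = 00001000, weight = 1.
  m = 1111 → c = 10100100, weight = 3.
Tally weights:
  weight 0: 1 codewords.
  weight 1: 2 codewords.
  weight 2: 1 codewords.
  weight 3: 2 codewords.
  weight 4: 5 codewords.
  weight 5: 4 codewords.
  weight 6: 1 codewords.
Minimum distance d = smallest w > 0 with A_w > 0 = 1.
Sanity: Σ A_w = 16 = 2^4 = 16 ✓.


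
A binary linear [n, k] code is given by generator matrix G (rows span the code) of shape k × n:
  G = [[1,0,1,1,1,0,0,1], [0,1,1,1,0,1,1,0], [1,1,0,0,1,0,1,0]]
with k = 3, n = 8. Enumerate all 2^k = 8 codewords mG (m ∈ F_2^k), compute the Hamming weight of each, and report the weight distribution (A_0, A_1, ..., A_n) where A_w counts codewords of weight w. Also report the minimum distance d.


Weight distribution: A_0 = 1, A_2 = 1, A_4 = 1, A_5 = 4, A_6 = 1. Minimum distance d = 2.

Enumerate all 2^3 = 8 messages m ∈ F_2^3.
For each, compute codeword c = mG in F_2^8, then tally its weight.
  m = 000 → c = 00000000, weight = 0.
  m = 100 → c = 10111001, weight = 5.
  m = 010 → c = 01110110, weight = 5.
  m = 110 → c = 11001111, weight = 6.
  m = 001 → c = 11001010, weight = 4.
  m = 101 → c = 01110011, weight = 5.
  m = 011 → c = 10111100, weight = 5.
  m = 111 → c = 00000101, weight = 2.
Tally weights:
  weight 0: 1 codewords.
  weight 2: 1 codewords.
  weight 4: 1 codewords.
  weight 5: 4 codewords.
  weight 6: 1 codewords.
Minimum distance d = smallest w > 0 with A_w > 0 = 2.
Sanity: Σ A_w = 8 = 2^3 = 8 ✓.


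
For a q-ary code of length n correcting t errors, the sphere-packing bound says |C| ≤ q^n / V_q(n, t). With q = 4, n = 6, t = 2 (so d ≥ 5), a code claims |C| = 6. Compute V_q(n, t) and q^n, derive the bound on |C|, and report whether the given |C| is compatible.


V_q(n, t) = 154, q^n = 4096, Hamming bound = 26, |C| = 6 ≤ bound (satisfied).

Step 1: Compute V_q(n, t) = Σ_{j=0}^2 C(n, j) (q−1)^j.
  j = 0: C(6,0)·(3)^0 = 1·1 = 1.
  j = 1: C(6,1)·(3)^1 = 6·3 = 18.
  j = 2: C(6,2)·(3)^2 = 15·9 = 135.
  V_q(n, t) = 1 + 18 + 135 = 154.
Step 2: q^n = 4^6 = 4096.
Step 3: Hamming bound ⌊q^n / V_q(n,t)⌋ = ⌊4096/154⌋ = 26.
Step 4: Compare |C| = 6 to 26: satisfied.
The claimed |C| lies below the Hamming bound.


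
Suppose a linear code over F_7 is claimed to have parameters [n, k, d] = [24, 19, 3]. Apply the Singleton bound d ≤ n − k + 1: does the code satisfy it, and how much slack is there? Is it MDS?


Singleton RHS = n − k + 1 = 6, slack = 3, bound satisfied, not MDS.

Singleton bound: d ≤ n − k + 1.
Here n = 24, k = 19, so n − k + 1 = 6.
Given d = 3, check d ≤ 6: YES.
Slack = (n − k + 1) − d = 3.
The code is NOT MDS (slack = 3 > 0).
Description: the claimed parameters are [24, 19, 3]_7; such a code would be non-MDS.


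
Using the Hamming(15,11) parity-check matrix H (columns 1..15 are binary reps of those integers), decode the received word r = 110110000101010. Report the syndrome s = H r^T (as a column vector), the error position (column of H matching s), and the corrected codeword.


s = (1, 0, 1, 0)^T, error position = 10, corrected codeword c = 110110000001010

Compute s = H r^T mod 2 one row at a time:
  s_1 = 0 + 0 + 1 + 0 + 1 + 0 + 1 + 0 = 3 ≡ 1 (mod 2).
  s_2 = 1 + 1 + 0 + 0 + 1 + 0 + 1 + 0 = 4 ≡ 0 (mod 2).
  s_3 = 1 + 0 + 0 + 0 + 1 + 0 + 1 + 0 = 3 ≡ 1 (mod 2).
  s_4 = 1 + 0 + 1 + 0 + 0 + 0 + 0 + 0 = 2 ≡ 0 (mod 2).
s = (1, 0, 1, 0)^T — this equals column 10 of H (binary 1010), so error is at position 10.
Correct: flip bit 10 of r = 110110000101010 to get c = 110110000001010.


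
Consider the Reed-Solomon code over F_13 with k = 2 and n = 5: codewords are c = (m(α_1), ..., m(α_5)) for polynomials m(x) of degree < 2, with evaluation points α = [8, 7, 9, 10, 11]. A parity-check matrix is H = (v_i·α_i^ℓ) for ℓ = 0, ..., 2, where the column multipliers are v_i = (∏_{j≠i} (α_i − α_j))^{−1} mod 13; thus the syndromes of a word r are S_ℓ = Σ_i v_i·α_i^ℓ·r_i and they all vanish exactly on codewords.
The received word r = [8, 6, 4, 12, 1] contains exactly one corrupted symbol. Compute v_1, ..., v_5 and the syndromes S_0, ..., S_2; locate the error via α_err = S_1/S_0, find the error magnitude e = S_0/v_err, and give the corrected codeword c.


S = (5, 6, 2), error at position 3, error magnitude e = 7, c = [8, 6, 10, 12, 1].

Step 1: column multipliers v_i = (∏_{j≠i}(α_i − α_j))^{−1} mod 13.
  i = 1 (α = 8): (8−7)(8−9)(8−10)(8−11) = 1·(−1)·(−2)·(−3) = −6 ≡ 7, so v_1 = 7^{−1} = 2 (mod 13).
  i = 2 (α = 7): (7−8)(7−9)(7−10)(7−11) = (−1)·(−2)·(−3)·(−4) = 24 ≡ 11, so v_2 = 11^{−1} = 6 (mod 13).
  i = 3 (α = 9): (9−8)(9−7)(9−10)(9−11) = 1·2·(−1)·(−2) = 4 ≡ 4, so v_3 = 4^{−1} = 10 (mod 13).
  i = 4 (α = 10): (10−8)(10−7)(10−9)(10−11) = 2·3·1·(−1) = −6 ≡ 7, so v_4 = 7^{−1} = 2 (mod 13).
  i = 5 (α = 11): (11−8)(11−7)(11−9)(11−10) = 3·4·2·1 = 24 ≡ 11, so v_5 = 11^{−1} = 6 (mod 13).
  v = [2, 6, 10, 2, 6].
Step 2: syndromes of r = [8, 6, 4, 12, 1] (all sums mod 13).
  S_0 = Σ v_i r_i = 2·8 + 6·6 + 10·4 + 2·12 + 6·1 = 122 ≡ 5.
  S_1 = Σ v_i α_i r_i = 2·8·8 + 6·7·6 + 10·9·4 + 2·10·12 + 6·11·1 = 1046 ≡ 6.
  α_i^2 mod 13 = [12, 10, 3, 9, 4].
  S_2 = Σ v_i α_i^2 r_i = 2·12·8 + 6·10·6 + 10·3·4 + 2·9·12 + 6·4·1 = 912 ≡ 2.
  S = (5, 6, 2) ≠ 0, so r is not a codeword (an error is present).
Step 3: locate the error. For a single error e at position i, S_ℓ = v_i·e·α_i^ℓ, so α_err = S_1/S_0.
  S_0^{−1} = 5^{−1} = 8 (mod 13), so α_err = 6·8 = 48 ≡ 9 = α_3. Error position i = 3.
  Consistency check: S_2/S_1 = 2·11 = 22 ≡ 9 = α_err ✓ (single-error assumption holds).
Step 4: error magnitude e = S_0/v_3 = S_0·∏_{j≠3}(α_3 − α_j) = 5·4 = 20 ≡ 7 (mod 13).
Step 5: correct position 3: c_3 = r_3 − e = 4 − 7 ≡ 10 (mod 13). Hence c = [8, 6, 10, 12, 1].
  Check: interpolating c through the α_i gives m(x) = 5 + 2·x (degree < 2) with m(α_i) = c_i for every i, so c is indeed a codeword.


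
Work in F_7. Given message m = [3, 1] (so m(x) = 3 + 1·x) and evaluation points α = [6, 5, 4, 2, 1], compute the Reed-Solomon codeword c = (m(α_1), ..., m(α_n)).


c = [2, 1, 0, 5, 4]

Message polynomial: m(x) = 3 + 1·x (mod 7).
For each evaluation point α_i, compute m(α_i) mod 7:
  α_1 = 6: Horner steps 1 → 2, so m(6) = 2.
  α_2 = 5: Horner steps 1 → 1, so m(5) = 1.
  α_3 = 4: Horner steps 1 → 0, so m(4) = 0.
  α_4 = 2: Horner steps 1 → 5, so m(2) = 5.
  α_5 = 1: Horner steps 1 → 4, so m(1) = 4.
Codeword c = [2, 1, 0, 5, 4] ∈ F_7^5.


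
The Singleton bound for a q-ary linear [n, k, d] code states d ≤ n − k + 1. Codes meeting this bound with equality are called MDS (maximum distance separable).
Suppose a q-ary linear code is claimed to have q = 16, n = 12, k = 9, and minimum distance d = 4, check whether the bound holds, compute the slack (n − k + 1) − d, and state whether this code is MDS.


Singleton RHS = n − k + 1 = 4, slack = 0, bound satisfied, MDS.

Singleton bound: d ≤ n − k + 1.
Here n = 12, k = 9, so n − k + 1 = 4.
Given d = 4, check d ≤ 4: YES.
Slack = (n − k + 1) − d = 0.
The code is MDS (slack = 0).
Description: the claimed parameters are [12, 9, 4]_16; such a code would be MDS (meets Singleton bound).


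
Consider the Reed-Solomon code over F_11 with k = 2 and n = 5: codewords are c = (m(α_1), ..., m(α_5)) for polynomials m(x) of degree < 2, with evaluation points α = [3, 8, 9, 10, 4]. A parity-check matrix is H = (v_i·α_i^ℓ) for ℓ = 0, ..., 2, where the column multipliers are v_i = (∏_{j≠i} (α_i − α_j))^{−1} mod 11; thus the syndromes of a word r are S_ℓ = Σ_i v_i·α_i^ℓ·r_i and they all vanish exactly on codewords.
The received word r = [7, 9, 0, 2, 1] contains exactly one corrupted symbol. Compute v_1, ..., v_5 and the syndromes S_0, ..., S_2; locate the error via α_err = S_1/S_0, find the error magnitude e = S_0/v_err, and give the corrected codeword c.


S = (8, 2, 6), error at position 1, error magnitude e = 8, c = [10, 9, 0, 2, 1].

Step 1: column multipliers v_i = (∏_{j≠i}(α_i − α_j))^{−1} mod 11.
  i = 1 (α = 3): (3−8)(3−9)(3−10)(3−4) = (−5)·(−6)·(−7)·(−1) = 210 ≡ 1, so v_1 = 1^{−1} = 1 (mod 11).
  i = 2 (α = 8): (8−3)(8−9)(8−10)(8−4) = 5·(−1)·(−2)·4 = 40 ≡ 7, so v_2 = 7^{−1} = 8 (mod 11).
  i = 3 (α = 9): (9−3)(9−8)(9−10)(9−4) = 6·1·(−1)·5 = −30 ≡ 3, so v_3 = 3^{−1} = 4 (mod 11).
  i = 4 (α = 10): (10−3)(10−8)(10−9)(10−4) = 7·2·1·6 = 84 ≡ 7, so v_4 = 7^{−1} = 8 (mod 11).
  i = 5 (α = 4): (4−3)(4−8)(4−9)(4−10) = 1·(−4)·(−5)·(−6) = −120 ≡ 1, so v_5 = 1^{−1} = 1 (mod 11).
  v = [1, 8, 4, 8, 1].
Step 2: syndromes of r = [7, 9, 0, 2, 1] (all sums mod 11).
  S_0 = Σ v_i r_i = 1·7 + 8·9 + 4·0 + 8·2 + 1·1 = 96 ≡ 8.
  S_1 = Σ v_i α_i r_i = 1·3·7 + 8·8·9 + 4·9·0 + 8·10·2 + 1·4·1 = 761 ≡ 2.
  α_i^2 mod 11 = [9, 9, 4, 1, 5].
  S_2 = Σ v_i α_i^2 r_i = 1·9·7 + 8·9·9 + 4·4·0 + 8·1·2 + 1·5·1 = 732 ≡ 6.
  S = (8, 2, 6) ≠ 0, so r is not a codeword (an error is present).
Step 3: locate the error. For a single error e at position i, S_ℓ = v_i·e·α_i^ℓ, so α_err = S_1/S_0.
  S_0^{−1} = 8^{−1} = 7 (mod 11), so α_err = 2·7 = 14 ≡ 3 = α_1. Error position i = 1.
  Consistency check: S_2/S_1 = 6·6 = 36 ≡ 3 = α_err ✓ (single-error assumption holds).
Step 4: error magnitude e = S_0/v_1 = S_0·∏_{j≠1}(α_1 − α_j) = 8·1 = 8 ≡ 8 (mod 11).
Step 5: correct position 1: c_1 = r_1 − e = 7 − 8 ≡ 10 (mod 11). Hence c = [10, 9, 0, 2, 1].
  Check: interpolating c through the α_i gives m(x) = 4 + 2·x (degree < 2) with m(α_i) = c_i for every i, so c is indeed a codeword.


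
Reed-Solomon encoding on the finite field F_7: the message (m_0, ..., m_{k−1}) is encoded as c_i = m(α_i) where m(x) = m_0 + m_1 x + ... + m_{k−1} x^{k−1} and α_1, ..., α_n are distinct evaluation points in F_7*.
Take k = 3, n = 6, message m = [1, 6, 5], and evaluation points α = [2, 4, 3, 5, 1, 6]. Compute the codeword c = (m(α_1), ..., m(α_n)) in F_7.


c = [5, 0, 1, 2, 5, 0]

Message polynomial: m(x) = 1 + 6·x + 5·x^2 (mod 7).
For each evaluation point α_i, compute m(α_i) mod 7:
  α_1 = 2: Horner steps 5 → 2 → 5, so m(2) = 5.
  α_2 = 4: Horner steps 5 → 5 → 0, so m(4) = 0.
  α_3 = 3: Horner steps 5 → 0 → 1, so m(3) = 1.
  α_4 = 5: Horner steps 5 → 3 → 2, so m(5) = 2.
  α_5 = 1: Horner steps 5 → 4 → 5, so m(1) = 5.
  α_6 = 6: Horner steps 5 → 1 → 0, so m(6) = 0.
Codeword c = [5, 0, 1, 2, 5, 0] ∈ F_7^6.


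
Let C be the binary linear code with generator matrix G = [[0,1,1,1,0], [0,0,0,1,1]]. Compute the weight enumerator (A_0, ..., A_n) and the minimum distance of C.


Weight distribution: A_0 = 1, A_2 = 1, A_3 = 2. Minimum distance d = 2.

Enumerate all 2^2 = 4 messages m ∈ F_2^2.
For each, compute codeword c = mG in F_2^5, then tally its weight.
  m = 00 → c = 00000, weight = 0.
  m = 10 → c = 01110, weight = 3.
  m = 01 → c = 00011, weight = 2.
  m = 11 → c = 01101, weight = 3.
Tally weights:
  weight 0: 1 codewords.
  weight 2: 1 codewords.
  weight 3: 2 codewords.
Minimum distance d = smallest w > 0 with A_w > 0 = 2.
Sanity: Σ A_w = 4 = 2^2 = 4 ✓.


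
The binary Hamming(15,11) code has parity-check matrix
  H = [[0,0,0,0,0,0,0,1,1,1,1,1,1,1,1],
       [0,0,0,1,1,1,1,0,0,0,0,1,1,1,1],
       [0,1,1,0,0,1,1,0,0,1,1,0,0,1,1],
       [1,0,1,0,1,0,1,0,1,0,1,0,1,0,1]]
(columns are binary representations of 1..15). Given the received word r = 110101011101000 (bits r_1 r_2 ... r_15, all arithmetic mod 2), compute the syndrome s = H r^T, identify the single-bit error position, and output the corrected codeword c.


s = (0, 1, 1, 0)^T, error position = 6, corrected codeword c = 110100011101000

Compute s = H r^T mod 2 one row at a time:
  s_1 = 1 + 1 + 1 + 0 + 1 + 0 + 0 + 0 = 4 ≡ 0 (mod 2).
  s_2 = 1 + 0 + 1 + 0 + 1 + 0 + 0 + 0 = 3 ≡ 1 (mod 2).
  s_3 = 1 + 0 + 1 + 0 + 1 + 0 + 0 + 0 = 3 ≡ 1 (mod 2).
  s_4 = 1 + 0 + 0 + 0 + 1 + 0 + 0 + 0 = 2 ≡ 0 (mod 2).
s = (0, 1, 1, 0)^T — this equals column 6 of H (binary 0110), so error is at position 6.
Correct: flip bit 6 of r = 110101011101000 to get c = 110100011101000.


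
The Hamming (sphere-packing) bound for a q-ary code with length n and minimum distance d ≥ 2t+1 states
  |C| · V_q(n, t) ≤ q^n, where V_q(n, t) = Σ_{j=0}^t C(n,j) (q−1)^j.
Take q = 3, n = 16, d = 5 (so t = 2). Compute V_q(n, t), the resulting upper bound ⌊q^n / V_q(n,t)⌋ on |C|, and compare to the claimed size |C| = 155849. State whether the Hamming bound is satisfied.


V_q(n, t) = 513, q^n = 43046721, Hamming bound = 83911, |C| = 155849 > bound (violated).

Step 1: Compute V_q(n, t) = Σ_{j=0}^2 C(n, j) (q−1)^j.
  j = 0: C(16,0)·(2)^0 = 1·1 = 1.
  j = 1: C(16,1)·(2)^1 = 16·2 = 32.
  j = 2: C(16,2)·(2)^2 = 120·4 = 480.
  V_q(n, t) = 1 + 32 + 480 = 513.
Step 2: q^n = 3^16 = 43046721.
Step 3: Hamming bound ⌊q^n / V_q(n,t)⌋ = ⌊43046721/513⌋ = 83911.
Step 4: Compare |C| = 155849 to 83911: violated.
The claimed |C| lies above the Hamming bound, so no 3-ary code of length 16 with d ≥ 5 can have 155849 codewords.


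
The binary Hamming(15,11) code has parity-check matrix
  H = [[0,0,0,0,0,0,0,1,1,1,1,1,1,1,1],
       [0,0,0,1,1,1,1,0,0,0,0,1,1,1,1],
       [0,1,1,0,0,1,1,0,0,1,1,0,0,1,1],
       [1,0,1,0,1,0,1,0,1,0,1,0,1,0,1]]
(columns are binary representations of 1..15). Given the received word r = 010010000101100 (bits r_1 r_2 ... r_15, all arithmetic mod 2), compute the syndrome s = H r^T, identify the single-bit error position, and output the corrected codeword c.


s = (1, 1, 0, 0)^T, error position = 12, corrected codeword c = 010010000100100

Compute s = H r^T mod 2 one row at a time:
  s_1 = 0 + 0 + 1 + 0 + 1 + 1 + 0 + 0 = 3 ≡ 1 (mod 2).
  s_2 = 0 + 1 + 0 + 0 + 1 + 1 + 0 + 0 = 3 ≡ 1 (mod 2).
  s_3 = 1 + 0 + 0 + 0 + 1 + 0 + 0 + 0 = 2 ≡ 0 (mod 2).
  s_4 = 0 + 0 + 1 + 0 + 0 + 0 + 1 + 0 = 2 ≡ 0 (mod 2).
s = (1, 1, 0, 0)^T — this equals column 12 of H (binary 1100), so error is at position 12.
Correct: flip bit 12 of r = 010010000101100 to get c = 010010000100100.


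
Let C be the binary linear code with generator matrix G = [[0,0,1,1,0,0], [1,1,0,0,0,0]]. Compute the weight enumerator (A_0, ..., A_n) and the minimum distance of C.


Weight distribution: A_0 = 1, A_2 = 2, A_4 = 1. Minimum distance d = 2.

Enumerate all 2^2 = 4 messages m ∈ F_2^2.
For each, compute codeword c = mG in F_2^6, then tally its weight.
  m = 00 → c = 000000, weight = 0.
  m = 10 → c = 001100, weight = 2.
  m = 01 → c = 110000, weight = 2.
  m = 11 → c = 111100, weight = 4.
Tally weights:
  weight 0: 1 codewords.
  weight 2: 2 codewords.
  weight 4: 1 codewords.
Minimum distance d = smallest w > 0 with A_w > 0 = 2.
Sanity: Σ A_w = 4 = 2^2 = 4 ✓.


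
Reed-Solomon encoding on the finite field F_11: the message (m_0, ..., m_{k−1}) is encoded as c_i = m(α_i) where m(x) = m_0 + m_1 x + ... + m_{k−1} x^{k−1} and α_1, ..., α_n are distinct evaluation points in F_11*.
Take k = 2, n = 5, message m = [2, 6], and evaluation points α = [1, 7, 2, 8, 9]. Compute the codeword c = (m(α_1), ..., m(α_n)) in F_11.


c = [8, 0, 3, 6, 1]

Message polynomial: m(x) = 2 + 6·x (mod 11).
For each evaluation point α_i, compute m(α_i) mod 11:
  α_1 = 1: Horner steps 6 → 8, so m(1) = 8.
  α_2 = 7: Horner steps 6 → 0, so m(7) = 0.
  α_3 = 2: Horner steps 6 → 3, so m(2) = 3.
  α_4 = 8: Horner steps 6 → 6, so m(8) = 6.
  α_5 = 9: Horner steps 6 → 1, so m(9) = 1.
Codeword c = [8, 0, 3, 6, 1] ∈ F_11^5.


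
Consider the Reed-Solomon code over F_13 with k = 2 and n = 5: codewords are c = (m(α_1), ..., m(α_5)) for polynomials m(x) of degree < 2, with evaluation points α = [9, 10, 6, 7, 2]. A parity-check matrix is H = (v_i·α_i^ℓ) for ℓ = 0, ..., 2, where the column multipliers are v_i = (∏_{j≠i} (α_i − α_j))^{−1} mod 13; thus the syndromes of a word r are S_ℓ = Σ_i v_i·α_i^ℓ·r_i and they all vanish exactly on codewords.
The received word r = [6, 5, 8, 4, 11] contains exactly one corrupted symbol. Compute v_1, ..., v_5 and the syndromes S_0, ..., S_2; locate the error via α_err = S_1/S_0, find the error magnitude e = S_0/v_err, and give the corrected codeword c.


S = (1, 9, 3), error at position 1, error magnitude e = 10, c = [9, 5, 8, 4, 11].

Step 1: column multipliers v_i = (∏_{j≠i}(α_i − α_j))^{−1} mod 13.
  i = 1 (α = 9): (9−10)(9−6)(9−7)(9−2) = (−1)·3·2·7 = −42 ≡ 10, so v_1 = 10^{−1} = 4 (mod 13).
  i = 2 (α = 10): (10−9)(10−6)(10−7)(10−2) = 1·4·3·8 = 96 ≡ 5, so v_2 = 5^{−1} = 8 (mod 13).
  i = 3 (α = 6): (6−9)(6−10)(6−7)(6−2) = (−3)·(−4)·(−1)·4 = −48 ≡ 4, so v_3 = 4^{−1} = 10 (mod 13).
  i = 4 (α = 7): (7−9)(7−10)(7−6)(7−2) = (−2)·(−3)·1·5 = 30 ≡ 4, so v_4 = 4^{−1} = 10 (mod 13).
  i = 5 (α = 2): (2−9)(2−10)(2−6)(2−7) = (−7)·(−8)·(−4)·(−5) = 1120 ≡ 2, so v_5 = 2^{−1} = 7 (mod 13).
  v = [4, 8, 10, 10, 7].
Step 2: syndromes of r = [6, 5, 8, 4, 11] (all sums mod 13).
  S_0 = Σ v_i r_i = 4·6 + 8·5 + 10·8 + 10·4 + 7·11 = 261 ≡ 1.
  S_1 = Σ v_i α_i r_i = 4·9·6 + 8·10·5 + 10·6·8 + 10·7·4 + 7·2·11 = 1530 ≡ 9.
  α_i^2 mod 13 = [3, 9, 10, 10, 4].
  S_2 = Σ v_i α_i^2 r_i = 4·3·6 + 8·9·5 + 10·10·8 + 10·10·4 + 7·4·11 = 1940 ≡ 3.
  S = (1, 9, 3) ≠ 0, so r is not a codeword (an error is present).
Step 3: locate the error. For a single error e at position i, S_ℓ = v_i·e·α_i^ℓ, so α_err = S_1/S_0.
  S_0^{−1} = 1^{−1} = 1 (mod 13), so α_err = 9·1 = 9 ≡ 9 = α_1. Error position i = 1.
  Consistency check: S_2/S_1 = 3·3 = 9 ≡ 9 = α_err ✓ (single-error assumption holds).
Step 4: error magnitude e = S_0/v_1 = S_0·∏_{j≠1}(α_1 − α_j) = 1·10 = 10 ≡ 10 (mod 13).
Step 5: correct position 1: c_1 = r_1 − e = 6 − 10 ≡ 9 (mod 13). Hence c = [9, 5, 8, 4, 11].
  Check: interpolating c through the α_i gives m(x) = 6 + 9·x (degree < 2) with m(α_i) = c_i for every i, so c is indeed a codeword.


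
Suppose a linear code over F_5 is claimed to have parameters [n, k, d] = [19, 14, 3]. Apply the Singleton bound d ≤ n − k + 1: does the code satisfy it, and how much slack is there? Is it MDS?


Singleton RHS = n − k + 1 = 6, slack = 3, bound satisfied, not MDS.

Singleton bound: d ≤ n − k + 1.
Here n = 19, k = 14, so n − k + 1 = 6.
Given d = 3, check d ≤ 6: YES.
Slack = (n − k + 1) − d = 3.
The code is NOT MDS (slack = 3 > 0).
Description: the claimed parameters are [19, 14, 3]_5; such a code would be non-MDS.


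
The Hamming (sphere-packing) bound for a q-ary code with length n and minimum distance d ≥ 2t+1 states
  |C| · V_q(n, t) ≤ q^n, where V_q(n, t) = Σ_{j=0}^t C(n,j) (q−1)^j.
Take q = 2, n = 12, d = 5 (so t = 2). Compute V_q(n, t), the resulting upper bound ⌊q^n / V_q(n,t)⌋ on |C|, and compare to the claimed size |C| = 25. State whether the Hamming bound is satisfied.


V_q(n, t) = 79, q^n = 4096, Hamming bound = 51, |C| = 25 ≤ bound (satisfied).

Step 1: Compute V_q(n, t) = Σ_{j=0}^2 C(n, j) (q−1)^j.
  j = 0: C(12,0)·(1)^0 = 1·1 = 1.
  j = 1: C(12,1)·(1)^1 = 12·1 = 12.
  j = 2: C(12,2)·(1)^2 = 66·1 = 66.
  V_q(n, t) = 1 + 12 + 66 = 79.
Step 2: q^n = 2^12 = 4096.
Step 3: Hamming bound ⌊q^n / V_q(n,t)⌋ = ⌊4096/79⌋ = 51.
Step 4: Compare |C| = 25 to 51: satisfied.
The claimed |C| lies below the Hamming bound.


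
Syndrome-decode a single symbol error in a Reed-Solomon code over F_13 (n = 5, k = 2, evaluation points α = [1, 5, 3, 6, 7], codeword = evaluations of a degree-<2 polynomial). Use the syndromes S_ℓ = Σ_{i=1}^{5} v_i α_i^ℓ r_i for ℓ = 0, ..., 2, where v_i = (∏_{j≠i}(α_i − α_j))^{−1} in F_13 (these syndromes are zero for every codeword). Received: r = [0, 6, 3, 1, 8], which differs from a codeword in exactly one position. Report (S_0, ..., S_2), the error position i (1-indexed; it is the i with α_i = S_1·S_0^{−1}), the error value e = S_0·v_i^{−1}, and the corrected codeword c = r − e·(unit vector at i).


S = (10, 5, 9), error at position 5, error magnitude e = 12, c = [0, 6, 3, 1, 9].

Step 1: column multipliers v_i = (∏_{j≠i}(α_i − α_j))^{−1} mod 13.
  i = 1 (α = 1): (1−5)(1−3)(1−6)(1−7) = (−4)·(−2)·(−5)·(−6) = 240 ≡ 6, so v_1 = 6^{−1} = 11 (mod 13).
  i = 2 (α = 5): (5−1)(5−3)(5−6)(5−7) = 4·2·(−1)·(−2) = 16 ≡ 3, so v_2 = 3^{−1} = 9 (mod 13).
  i = 3 (α = 3): (3−1)(3−5)(3−6)(3−7) = 2·(−2)·(−3)·(−4) = −48 ≡ 4, so v_3 = 4^{−1} = 10 (mod 13).
  i = 4 (α = 6): (6−1)(6−5)(6−3)(6−7) = 5·1·3·(−1) = −15 ≡ 11, so v_4 = 11^{−1} = 6 (mod 13).
  i = 5 (α = 7): (7−1)(7−5)(7−3)(7−6) = 6·2·4·1 = 48 ≡ 9, so v_5 = 9^{−1} = 3 (mod 13).
  v = [11, 9, 10, 6, 3].
Step 2: syndromes of r = [0, 6, 3, 1, 8] (all sums mod 13).
  S_0 = Σ v_i r_i = 11·0 + 9·6 + 10·3 + 6·1 + 3·8 = 114 ≡ 10.
  S_1 = Σ v_i α_i r_i = 11·1·0 + 9·5·6 + 10·3·3 + 6·6·1 + 3·7·8 = 564 ≡ 5.
  α_i^2 mod 13 = [1, 12, 9, 10, 10].
  S_2 = Σ v_i α_i^2 r_i = 11·1·0 + 9·12·6 + 10·9·3 + 6·10·1 + 3·10·8 = 1218 ≡ 9.
  S = (10, 5, 9) ≠ 0, so r is not a codeword (an error is present).
Step 3: locate the error. For a single error e at position i, S_ℓ = v_i·e·α_i^ℓ, so α_err = S_1/S_0.
  S_0^{−1} = 10^{−1} = 4 (mod 13), so α_err = 5·4 = 20 ≡ 7 = α_5. Error position i = 5.
  Consistency check: S_2/S_1 = 9·8 = 72 ≡ 7 = α_err ✓ (single-error assumption holds).
Step 4: error magnitude e = S_0/v_5 = S_0·∏_{j≠5}(α_5 − α_j) = 10·9 = 90 ≡ 12 (mod 13).
Step 5: correct position 5: c_5 = r_5 − e = 8 − 12 ≡ 9 (mod 13). Hence c = [0, 6, 3, 1, 9].
  Check: interpolating c through the α_i gives m(x) = 5 + 8·x (degree < 2) with m(α_i) = c_i for every i, so c is indeed a codeword.


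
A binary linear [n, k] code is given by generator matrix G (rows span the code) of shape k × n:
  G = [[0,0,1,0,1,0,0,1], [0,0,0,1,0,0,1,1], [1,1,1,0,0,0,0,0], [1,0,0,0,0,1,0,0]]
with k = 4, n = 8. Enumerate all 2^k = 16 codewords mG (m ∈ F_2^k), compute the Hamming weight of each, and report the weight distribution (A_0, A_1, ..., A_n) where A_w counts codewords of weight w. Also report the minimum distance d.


Weight distribution: A_0 = 1, A_2 = 1, A_3 = 4, A_4 = 3, A_5 = 4, A_6 = 3. Minimum distance d = 2.

Enumerate all 2^4 = 16 messages m ∈ F_2^4.
For each, compute codeword c = mG in F_2^8, then tally its weight.
  m = 0000 → c = 00000000, weight = 0.
  m = 1000 → c = 00101001, weight = 3.
  m = 0100 → c = 00010011, weight = 3.
  m = 1100 → c = 00111010, weight = 4.
  m = 0010 → c = 11100000, weight = 3.
  m = 1010 → c = 11001001, weight = 4.
  m = 0110 → c = 11110011, weight = 6.
  m = 1110 → c = 11011010, weight = 5.
  m = 0001 → c = 10000100, weight = 2.
  m = 1001 → c = 10101101, weight = 5.
  m = 0101 → c = 10010111, weight = 5.
  m = 1101 → c = 10111110, weight = 6.
  m = 0011 → c = 01100100, weight = 3.
  m = 1011 → c = 01001101, weight = 4.
  m = 0111 → c = 01110111, weight = 6.
  m = 1111 → c = 01011110, weight = 5.
Tally weights:
  weight 0: 1 codewords.
  weight 2: 1 codewords.
  weight 3: 4 codewords.
  weight 4: 3 codewords.
  weight 5: 4 codewords.
  weight 6: 3 codewords.
Minimum distance d = smallest w > 0 with A_w > 0 = 2.
Sanity: Σ A_w = 16 = 2^4 = 16 ✓.


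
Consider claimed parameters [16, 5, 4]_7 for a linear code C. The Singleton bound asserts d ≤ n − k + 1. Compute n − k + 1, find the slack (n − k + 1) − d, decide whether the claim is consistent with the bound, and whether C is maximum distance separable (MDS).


Singleton RHS = n − k + 1 = 12, slack = 8, bound satisfied, not MDS.

Singleton bound: d ≤ n − k + 1.
Here n = 16, k = 5, so n − k + 1 = 12.
Given d = 4, check d ≤ 12: YES.
Slack = (n − k + 1) − d = 8.
The code is NOT MDS (slack = 8 > 0).
Description: the claimed parameters are [16, 5, 4]_7; such a code would be non-MDS.


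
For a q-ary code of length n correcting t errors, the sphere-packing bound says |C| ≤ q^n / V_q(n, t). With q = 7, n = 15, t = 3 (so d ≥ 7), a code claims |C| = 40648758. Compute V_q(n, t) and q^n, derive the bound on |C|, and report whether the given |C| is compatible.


V_q(n, t) = 102151, q^n = 4747561509943, Hamming bound = 46475918, |C| = 40648758 ≤ bound (satisfied).

Step 1: Compute V_q(n, t) = Σ_{j=0}^3 C(n, j) (q−1)^j.
  j = 0: C(15,0)·(6)^0 = 1·1 = 1.
  j = 1: C(15,1)·(6)^1 = 15·6 = 90.
  j = 2: C(15,2)·(6)^2 = 105·36 = 3780.
  j = 3: C(15,3)·(6)^3 = 455·216 = 98280.
  V_q(n, t) = 1 + 90 + 3780 + 98280 = 102151.
Step 2: q^n = 7^15 = 4747561509943.
Step 3: Hamming bound ⌊q^n / V_q(n,t)⌋ = ⌊4747561509943/102151⌋ = 46475918.
Step 4: Compare |C| = 40648758 to 46475918: satisfied.
The claimed |C| lies below the Hamming bound.


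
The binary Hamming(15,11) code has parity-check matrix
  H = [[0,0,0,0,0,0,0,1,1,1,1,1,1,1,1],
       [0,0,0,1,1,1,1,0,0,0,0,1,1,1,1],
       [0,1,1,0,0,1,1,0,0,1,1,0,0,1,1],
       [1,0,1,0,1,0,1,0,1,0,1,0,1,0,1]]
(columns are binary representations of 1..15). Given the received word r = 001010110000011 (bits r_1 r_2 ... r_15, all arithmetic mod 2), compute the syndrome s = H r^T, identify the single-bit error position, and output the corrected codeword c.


s = (1, 0, 0, 0)^T, error position = 8, corrected codeword c = 001010100000011

Compute s = H r^T mod 2 one row at a time:
  s_1 = 1 + 0 + 0 + 0 + 0 + 0 + 1 + 1 = 3 ≡ 1 (mod 2).
  s_2 = 0 + 1 + 0 + 1 + 0 + 0 + 1 + 1 = 4 ≡ 0 (mod 2).
  s_3 = 0 + 1 + 0 + 1 + 0 + 0 + 1 + 1 = 4 ≡ 0 (mod 2).
  s_4 = 0 + 1 + 1 + 1 + 0 + 0 + 0 + 1 = 4 ≡ 0 (mod 2).
s = (1, 0, 0, 0)^T — this equals column 8 of H (binary 1000), so error is at position 8.
Correct: flip bit 8 of r = 001010110000011 to get c = 001010100000011.


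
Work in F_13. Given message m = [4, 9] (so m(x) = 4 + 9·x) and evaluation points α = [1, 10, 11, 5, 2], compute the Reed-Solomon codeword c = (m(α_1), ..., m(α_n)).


c = [0, 3, 12, 10, 9]

Message polynomial: m(x) = 4 + 9·x (mod 13).
For each evaluation point α_i, compute m(α_i) mod 13:
  α_1 = 1: Horner steps 9 → 0, so m(1) = 0.
  α_2 = 10: Horner steps 9 → 3, so m(10) = 3.
  α_3 = 11: Horner steps 9 → 12, so m(11) = 12.
  α_4 = 5: Horner steps 9 → 10, so m(5) = 10.
  α_5 = 2: Horner steps 9 → 9, so m(2) = 9.
Codeword c = [0, 3, 12, 10, 9] ∈ F_13^5.


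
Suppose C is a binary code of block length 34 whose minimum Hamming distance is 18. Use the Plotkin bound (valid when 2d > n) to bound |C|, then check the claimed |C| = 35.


Plotkin bound M ≤ 18; given |C| = 35 > bound (violated).

Check applicability: 2d = 36, n = 34.
2d − n = 2 > 0, so Plotkin applies.
Compute d/(2d−n) = 18/2 ≈ 9.0000.
⌊d/(2d−n)⌋ = 9.
Plotkin bound: M ≤ 2·9 = 18.
Given |C| = 35, check: VIOLATED.
This |C| is above the Plotkin bound, so no binary code with n = 34, d = 18 and 35 codewords exists.


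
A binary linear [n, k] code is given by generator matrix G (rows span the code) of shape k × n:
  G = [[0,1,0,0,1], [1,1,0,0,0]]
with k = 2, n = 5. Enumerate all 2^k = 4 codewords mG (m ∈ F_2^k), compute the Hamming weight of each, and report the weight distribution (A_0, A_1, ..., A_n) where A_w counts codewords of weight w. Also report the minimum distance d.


Weight distribution: A_0 = 1, A_2 = 3. Minimum distance d = 2.

Enumerate all 2^2 = 4 messages m ∈ F_2^2.
For each, compute codeword c = mG in F_2^5, then tally its weight.
  m = 00 → c = 00000, weight = 0.
  m = 10 → c = 01001, weight = 2.
  m = 01 → c = 11000, weight = 2.
  m = 11 → c = 10001, weight = 2.
Tally weights:
  weight 0: 1 codewords.
  weight 2: 3 codewords.
Minimum distance d = smallest w > 0 with A_w > 0 = 2.
Sanity: Σ A_w = 4 = 2^2 = 4 ✓.


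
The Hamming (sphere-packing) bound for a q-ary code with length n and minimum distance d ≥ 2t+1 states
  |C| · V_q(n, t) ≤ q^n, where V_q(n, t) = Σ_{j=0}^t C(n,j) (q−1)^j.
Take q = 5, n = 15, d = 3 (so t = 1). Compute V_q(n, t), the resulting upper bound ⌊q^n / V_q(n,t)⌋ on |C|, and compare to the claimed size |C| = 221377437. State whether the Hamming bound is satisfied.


V_q(n, t) = 61, q^n = 30517578125, Hamming bound = 500288165, |C| = 221377437 ≤ bound (satisfied).

Step 1: Compute V_q(n, t) = Σ_{j=0}^1 C(n, j) (q−1)^j.
  j = 0: C(15,0)·(4)^0 = 1·1 = 1.
  j = 1: C(15,1)·(4)^1 = 15·4 = 60.
  V_q(n, t) = 1 + 60 = 61.
Step 2: q^n = 5^15 = 30517578125.
Step 3: Hamming bound ⌊q^n / V_q(n,t)⌋ = ⌊30517578125/61⌋ = 500288165.
Step 4: Compare |C| = 221377437 to 500288165: satisfied.
The claimed |C| lies below the Hamming bound.


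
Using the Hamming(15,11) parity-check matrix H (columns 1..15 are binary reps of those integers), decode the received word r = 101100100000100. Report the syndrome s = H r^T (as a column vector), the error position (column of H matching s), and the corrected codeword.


s = (1, 1, 0, 0)^T, error position = 12, corrected codeword c = 101100100001100

Compute s = H r^T mod 2 one row at a time:
  s_1 = 0 + 0 + 0 + 0 + 0 + 1 + 0 + 0 = 1 ≡ 1 (mod 2).
  s_2 = 1 + 0 + 0 + 1 + 0 + 1 + 0 + 0 = 3 ≡ 1 (mod 2).
  s_3 = 0 + 1 + 0 + 1 + 0 + 0 + 0 + 0 = 2 ≡ 0 (mod 2).
  s_4 = 1 + 1 + 0 + 1 + 0 + 0 + 1 + 0 = 4 ≡ 0 (mod 2).
s = (1, 1, 0, 0)^T — this equals column 12 of H (binary 1100), so error is at position 12.
Correct: flip bit 12 of r = 101100100000100 to get c = 101100100001100.


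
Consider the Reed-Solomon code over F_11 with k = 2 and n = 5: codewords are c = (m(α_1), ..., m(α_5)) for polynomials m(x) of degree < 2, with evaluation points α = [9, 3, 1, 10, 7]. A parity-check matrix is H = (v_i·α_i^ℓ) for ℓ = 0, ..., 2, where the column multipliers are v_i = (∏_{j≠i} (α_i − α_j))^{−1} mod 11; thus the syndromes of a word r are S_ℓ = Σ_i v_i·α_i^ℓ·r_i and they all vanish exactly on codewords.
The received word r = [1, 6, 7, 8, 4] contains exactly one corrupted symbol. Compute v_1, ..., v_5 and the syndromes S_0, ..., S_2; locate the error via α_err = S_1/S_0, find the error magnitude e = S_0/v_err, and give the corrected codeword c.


S = (3, 5, 1), error at position 1, error magnitude e = 9, c = [3, 6, 7, 8, 4].

Step 1: column multipliers v_i = (∏_{j≠i}(α_i − α_j))^{−1} mod 11.
  i = 1 (α = 9): (9−3)(9−1)(9−10)(9−7) = 6·8·(−1)·2 = −96 ≡ 3, so v_1 = 3^{−1} = 4 (mod 11).
  i = 2 (α = 3): (3−9)(3−1)(3−10)(3−7) = (−6)·2·(−7)·(−4) = −336 ≡ 5, so v_2 = 5^{−1} = 9 (mod 11).
  i = 3 (α = 1): (1−9)(1−3)(1−10)(1−7) = (−8)·(−2)·(−9)·(−6) = 864 ≡ 6, so v_3 = 6^{−1} = 2 (mod 11).
  i = 4 (α = 10): (10−9)(10−3)(10−1)(10−7) = 1·7·9·3 = 189 ≡ 2, so v_4 = 2^{−1} = 6 (mod 11).
  i = 5 (α = 7): (7−9)(7−3)(7−1)(7−10) = (−2)·4·6·(−3) = 144 ≡ 1, so v_5 = 1^{−1} = 1 (mod 11).
  v = [4, 9, 2, 6, 1].
Step 2: syndromes of r = [1, 6, 7, 8, 4] (all sums mod 11).
  S_0 = Σ v_i r_i = 4·1 + 9·6 + 2·7 + 6·8 + 1·4 = 124 ≡ 3.
  S_1 = Σ v_i α_i r_i = 4·9·1 + 9·3·6 + 2·1·7 + 6·10·8 + 1·7·4 = 720 ≡ 5.
  α_i^2 mod 11 = [4, 9, 1, 1, 5].
  S_2 = Σ v_i α_i^2 r_i = 4·4·1 + 9·9·6 + 2·1·7 + 6·1·8 + 1·5·4 = 584 ≡ 1.
  S = (3, 5, 1) ≠ 0, so r is not a codeword (an error is present).
Step 3: locate the error. For a single error e at position i, S_ℓ = v_i·e·α_i^ℓ, so α_err = S_1/S_0.
  S_0^{−1} = 3^{−1} = 4 (mod 11), so α_err = 5·4 = 20 ≡ 9 = α_1. Error position i = 1.
  Consistency check: S_2/S_1 = 1·9 = 9 ≡ 9 = α_err ✓ (single-error assumption holds).
Step 4: error magnitude e = S_0/v_1 = S_0·∏_{j≠1}(α_1 − α_j) = 3·3 = 9 ≡ 9 (mod 11).
Step 5: correct position 1: c_1 = r_1 − e = 1 − 9 ≡ 3 (mod 11). Hence c = [3, 6, 7, 8, 4].
  Check: interpolating c through the α_i gives m(x) = 2 + 5·x (degree < 2) with m(α_i) = c_i for every i, so c is indeed a codeword.


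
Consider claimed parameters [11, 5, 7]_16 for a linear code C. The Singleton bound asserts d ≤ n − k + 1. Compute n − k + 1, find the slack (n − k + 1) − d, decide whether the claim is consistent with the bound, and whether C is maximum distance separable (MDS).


Singleton RHS = n − k + 1 = 7, slack = 0, bound satisfied, MDS.

Singleton bound: d ≤ n − k + 1.
Here n = 11, k = 5, so n − k + 1 = 7.
Given d = 7, check d ≤ 7: YES.
Slack = (n − k + 1) − d = 0.
The code is MDS (slack = 0).
Description: the claimed parameters are [11, 5, 7]_16; such a code would be MDS (meets Singleton bound).


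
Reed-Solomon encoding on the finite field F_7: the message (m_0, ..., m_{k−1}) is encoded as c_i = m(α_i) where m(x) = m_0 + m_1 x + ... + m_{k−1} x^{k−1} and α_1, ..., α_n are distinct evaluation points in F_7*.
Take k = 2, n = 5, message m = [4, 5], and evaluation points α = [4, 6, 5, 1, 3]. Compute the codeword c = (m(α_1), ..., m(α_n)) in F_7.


c = [3, 6, 1, 2, 5]

Message polynomial: m(x) = 4 + 5·x (mod 7).
For each evaluation point α_i, compute m(α_i) mod 7:
  α_1 = 4: Horner steps 5 → 3, so m(4) = 3.
  α_2 = 6: Horner steps 5 → 6, so m(6) = 6.
  α_3 = 5: Horner steps 5 → 1, so m(5) = 1.
  α_4 = 1: Horner steps 5 → 2, so m(1) = 2.
  α_5 = 3: Horner steps 5 → 5, so m(3) = 5.
Codeword c = [3, 6, 1, 2, 5] ∈ F_7^5.


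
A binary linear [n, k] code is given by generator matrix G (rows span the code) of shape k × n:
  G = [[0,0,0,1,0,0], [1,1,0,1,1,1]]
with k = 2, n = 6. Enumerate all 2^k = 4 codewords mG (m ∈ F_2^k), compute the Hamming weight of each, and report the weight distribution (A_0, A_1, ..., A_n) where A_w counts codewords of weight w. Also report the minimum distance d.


Weight distribution: A_0 = 1, A_1 = 1, A_4 = 1, A_5 = 1. Minimum distance d = 1.

Enumerate all 2^2 = 4 messages m ∈ F_2^2.
For each, compute codeword c = mG in F_2^6, then tally its weight.
  m = 00 → c = 000000, weight = 0.
  m = 10 → c = 000100, weight = 1.
  m = 01 → c = 110111, weight = 5.
  m = 11 → c = 110011, weight = 4.
Tally weights:
  weight 0: 1 codewords.
  weight 1: 1 codewords.
  weight 4: 1 codewords.
  weight 5: 1 codewords.
Minimum distance d = smallest w > 0 with A_w > 0 = 1.
Sanity: Σ A_w = 4 = 2^2 = 4 ✓.


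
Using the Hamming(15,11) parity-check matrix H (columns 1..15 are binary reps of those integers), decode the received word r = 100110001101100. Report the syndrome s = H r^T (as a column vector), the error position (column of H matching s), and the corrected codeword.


s = (0, 0, 1, 0)^T, error position = 2, corrected codeword c = 110110001101100

Compute s = H r^T mod 2 one row at a time:
  s_1 = 0 + 1 + 1 + 0 + 1 + 1 + 0 + 0 = 4 ≡ 0 (mod 2).
  s_2 = 1 + 1 + 0 + 0 + 1 + 1 + 0 + 0 = 4 ≡ 0 (mod 2).
  s_3 = 0 + 0 + 0 + 0 + 1 + 0 + 0 + 0 = 1 ≡ 1 (mod 2).
  s_4 = 1 + 0 + 1 + 0 + 1 + 0 + 1 + 0 = 4 ≡ 0 (mod 2).
s = (0, 0, 1, 0)^T — this equals column 2 of H (binary 0010), so error is at position 2.
Correct: flip bit 2 of r = 100110001101100 to get c = 110110001101100.
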